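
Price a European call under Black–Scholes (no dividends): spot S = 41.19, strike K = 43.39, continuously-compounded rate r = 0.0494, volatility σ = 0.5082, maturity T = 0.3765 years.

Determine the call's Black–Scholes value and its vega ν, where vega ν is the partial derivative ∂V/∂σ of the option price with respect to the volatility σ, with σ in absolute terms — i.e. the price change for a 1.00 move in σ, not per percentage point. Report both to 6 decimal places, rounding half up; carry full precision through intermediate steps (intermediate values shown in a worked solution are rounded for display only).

price = 4.519528
ν = 10.070927

σ√T = 0.5082·√0.3765 = 0.311829
d₁ = (ln(S/K) + (r+σ²/2)T) / (σ√T) = (ln(41.19/43.39) + (0.0494+0.5082²/2)·0.3765) / 0.311829 = (-0.052033 + 0.067218) / 0.311829 = 0.048695
d₂ = d₁ − σ√T = 0.048695 − 0.311829 = -0.263135
e^{−rT} = e^{−0.0494·0.3765} = 0.981573
N(d₁) = 0.519419,  N(d₂) = 0.396223
Call price V = S·N(d₁) − K·e^{−rT}·N(d₂) = 21.394855 − 16.875327 = 4.519528
φ(d₁) = (1/√(2π))·e^{−d₁²/2} = 0.398470
ν = S·φ(d₁)·√T = 10.070927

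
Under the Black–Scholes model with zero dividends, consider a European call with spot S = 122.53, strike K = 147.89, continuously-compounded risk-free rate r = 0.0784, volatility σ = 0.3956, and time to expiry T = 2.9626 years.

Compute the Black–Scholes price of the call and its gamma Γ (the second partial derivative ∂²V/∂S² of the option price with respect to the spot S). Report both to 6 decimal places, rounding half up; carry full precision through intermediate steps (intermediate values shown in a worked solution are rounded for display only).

σ√T = 0.3956·√2.9626 = 0.680915
d₁ = (ln(S/K) + (r+σ²/2)T) / (σ√T) = (ln(122.53/147.89) + (0.0784+0.3956²/2)·2.9626) / 0.680915 = (-0.188113 + 0.464090) / 0.680915 = 0.405304
d₂ = d₁ − σ√T = 0.405304 − 0.680915 = -0.275611
e^{−rT} = e^{−0.0784·2.9626} = 0.792734
N(d₁) = 0.657373,  N(d₂) = 0.391423
Call price V = S·N(d₁) − K·e^{−rT}·N(d₂) = 80.547908 − 45.889471 = 34.658438
φ(d₁) = (1/√(2π))·e^{−d₁²/2} = 0.367484
Γ = φ(d₁) / (S·σ·√T) = 0.004405

price = 34.658438
Γ = 0.004405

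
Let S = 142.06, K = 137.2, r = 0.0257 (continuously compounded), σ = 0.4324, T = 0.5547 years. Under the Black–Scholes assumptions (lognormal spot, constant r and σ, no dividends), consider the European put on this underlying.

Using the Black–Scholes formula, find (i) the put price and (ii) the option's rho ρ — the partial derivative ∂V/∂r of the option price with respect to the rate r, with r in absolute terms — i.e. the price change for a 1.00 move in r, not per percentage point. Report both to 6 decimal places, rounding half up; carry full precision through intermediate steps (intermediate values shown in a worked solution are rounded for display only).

price = 14.540427
ρ = -37.773154

σ√T = 0.4324·√0.5547 = 0.322044
d₁ = (ln(S/K) + (r+σ²/2)T) / (σ√T) = (ln(142.06/137.2) + (0.0257+0.4324²/2)·0.5547) / 0.322044 = (0.034810 + 0.066112) / 0.322044 = 0.313379
d₂ = d₁ − σ√T = 0.313379 − 0.322044 = -0.008665
e^{−rT} = e^{−0.0257·0.5547} = 0.985845
N(−d₁) = 0.376996,  N(−d₂) = 0.503457
Put price V = K·e^{−rT}·N(−d₂) − S·N(−d₁) = 68.096545 − 53.556118 = 14.540427
ρ = −K·T·e^{−rT}·N(−d₂) = -37.773154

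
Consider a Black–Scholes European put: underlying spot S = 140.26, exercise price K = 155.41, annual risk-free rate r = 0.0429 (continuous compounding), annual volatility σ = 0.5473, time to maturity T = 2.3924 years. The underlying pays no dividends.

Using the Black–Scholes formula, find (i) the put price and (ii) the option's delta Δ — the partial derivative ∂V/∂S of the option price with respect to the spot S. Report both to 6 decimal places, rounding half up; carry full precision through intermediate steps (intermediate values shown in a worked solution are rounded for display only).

price = 45.984928
Δ = -0.336023

σ√T = 0.5473·√2.3924 = 0.846530
d₁ = (ln(S/K) + (r+σ²/2)T) / (σ√T) = (ln(140.26/155.41) + (0.0429+0.5473²/2)·2.3924) / 0.846530 = (-0.102569 + 0.460940) / 0.846530 = 0.423342
d₂ = d₁ − σ√T = 0.423342 − 0.846530 = -0.423188
e^{−rT} = e^{−0.0429·2.3924} = 0.902457
N(−d₁) = 0.336023,  N(−d₂) = 0.663921
Put price V = K·e^{−rT}·N(−d₂) − S·N(−d₁) = 93.115508 − 47.130579 = 45.984928
Δ = −N(−d₁) = -0.336023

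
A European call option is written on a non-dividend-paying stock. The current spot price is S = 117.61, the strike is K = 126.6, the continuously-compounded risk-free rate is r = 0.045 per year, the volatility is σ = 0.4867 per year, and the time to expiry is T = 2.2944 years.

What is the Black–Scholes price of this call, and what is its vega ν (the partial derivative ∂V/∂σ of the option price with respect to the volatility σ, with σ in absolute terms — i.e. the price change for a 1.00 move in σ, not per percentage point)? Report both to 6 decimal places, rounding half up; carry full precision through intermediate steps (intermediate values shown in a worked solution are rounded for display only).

σ√T = 0.4867·√2.2944 = 0.737218
d₁ = (ln(S/K) + (r+σ²/2)T) / (σ√T) = (ln(117.61/126.6) + (0.045+0.4867²/2)·2.2944) / 0.737218 = (-0.073658 + 0.374993) / 0.737218 = 0.408746
d₂ = d₁ − σ√T = 0.408746 − 0.737218 = -0.328472
e^{−rT} = e^{−0.045·2.2944} = 0.901903
N(d₁) = 0.658637,  N(d₂) = 0.371277
Call price V = S·N(d₁) − K·e^{−rT}·N(d₂) = 77.462283 − 42.392800 = 35.069483
φ(d₁) = (1/√(2π))·e^{−d₁²/2} = 0.366970
ν = S·φ(d₁)·√T = 65.374656

price = 35.069483
ν = 65.374656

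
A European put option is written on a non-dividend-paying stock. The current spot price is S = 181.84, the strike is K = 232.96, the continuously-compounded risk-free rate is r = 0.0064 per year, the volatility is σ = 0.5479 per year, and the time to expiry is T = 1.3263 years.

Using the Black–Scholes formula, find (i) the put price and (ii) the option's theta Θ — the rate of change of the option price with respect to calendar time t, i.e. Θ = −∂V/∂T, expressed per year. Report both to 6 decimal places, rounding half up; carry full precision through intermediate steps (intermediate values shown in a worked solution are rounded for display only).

σ√T = 0.5479·√1.3263 = 0.630990
d₁ = (ln(S/K) + (r+σ²/2)T) / (σ√T) = (ln(181.84/232.96) + (0.0064+0.5479²/2)·1.3263) / 0.630990 = (-0.247740 + 0.207562) / 0.630990 = -0.063674
d₂ = d₁ − σ√T = -0.063674 − 0.630990 = -0.694663
e^{−rT} = e^{−0.0064·1.3263} = 0.991548
N(−d₁) = 0.525385,  N(−d₂) = 0.756367
Put price V = K·e^{−rT}·N(−d₂) − S·N(−d₁) = 174.713865 − 95.535993 = 79.177872
φ(d₁) = (1/√(2π))·e^{−d₁²/2} = 0.398134
Θ = −S·φ(d₁)·σ/(2√T) + r·K·e^{−rT}·N(−d₂) = −17.221442 + 1.118169 = -16.103274

price = 79.177872
Θ = -16.103274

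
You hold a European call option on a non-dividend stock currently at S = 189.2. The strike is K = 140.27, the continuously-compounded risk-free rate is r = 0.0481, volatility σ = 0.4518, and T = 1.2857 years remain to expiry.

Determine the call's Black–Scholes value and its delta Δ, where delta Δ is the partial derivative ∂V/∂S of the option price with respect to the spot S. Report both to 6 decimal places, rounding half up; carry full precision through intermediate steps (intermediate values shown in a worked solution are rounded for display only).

price = 68.597941
Δ = 0.831718

σ√T = 0.4518·√1.2857 = 0.512290
d₁ = (ln(S/K) + (r+σ²/2)T) / (σ√T) = (ln(189.2/140.27) + (0.0481+0.4518²/2)·1.2857) / 0.512290 = (0.299236 + 0.193063) / 0.512290 = 0.960975
d₂ = d₁ − σ√T = 0.960975 − 0.512290 = 0.448685
e^{−rT} = e^{−0.0481·1.2857} = 0.940031
N(d₁) = 0.831718,  N(d₂) = 0.673171
Call price V = S·N(d₁) − K·e^{−rT}·N(d₂) = 157.360998 − 88.763057 = 68.597941
Δ = N(d₁) = 0.831718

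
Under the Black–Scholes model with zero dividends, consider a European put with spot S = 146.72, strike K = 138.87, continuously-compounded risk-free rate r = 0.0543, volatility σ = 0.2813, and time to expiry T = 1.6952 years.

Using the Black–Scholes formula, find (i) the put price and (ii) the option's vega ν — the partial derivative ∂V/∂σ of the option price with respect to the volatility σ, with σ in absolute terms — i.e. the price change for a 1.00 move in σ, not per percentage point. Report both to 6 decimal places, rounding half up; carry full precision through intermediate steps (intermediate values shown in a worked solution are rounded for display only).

σ√T = 0.2813·√1.6952 = 0.366252
d₁ = (ln(S/K) + (r+σ²/2)T) / (σ√T) = (ln(146.72/138.87) + (0.0543+0.2813²/2)·1.6952) / 0.366252 = (0.054988 + 0.159120) / 0.366252 = 0.584590
d₂ = d₁ − σ√T = 0.584590 − 0.366252 = 0.218338
e^{−rT} = e^{−0.0543·1.6952} = 0.912060
N(−d₁) = 0.279412,  N(−d₂) = 0.413583
Put price V = K·e^{−rT}·N(−d₂) − S·N(−d₁) = 52.383490 − 40.995274 = 11.388215
φ(d₁) = (1/√(2π))·e^{−d₁²/2} = 0.336280
ν = S·φ(d₁)·√T = 64.239286

price = 11.388215
ν = 64.239286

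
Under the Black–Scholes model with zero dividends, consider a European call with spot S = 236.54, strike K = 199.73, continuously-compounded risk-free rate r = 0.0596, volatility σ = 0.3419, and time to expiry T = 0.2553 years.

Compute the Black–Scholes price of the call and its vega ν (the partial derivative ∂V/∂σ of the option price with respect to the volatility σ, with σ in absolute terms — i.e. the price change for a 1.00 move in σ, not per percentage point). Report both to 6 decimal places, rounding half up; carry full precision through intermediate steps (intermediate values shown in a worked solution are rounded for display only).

σ√T = 0.3419·√0.2553 = 0.172753
d₁ = (ln(S/K) + (r+σ²/2)T) / (σ√T) = (ln(236.54/199.73) + (0.0596+0.3419²/2)·0.2553) / 0.172753 = (0.169151 + 0.030138) / 0.172753 = 1.153606
d₂ = d₁ − σ√T = 1.153606 − 0.172753 = 0.980854
e^{−rT} = e^{−0.0596·0.2553} = 0.984899
N(d₁) = 0.875669,  N(d₂) = 0.836668
Call price V = S·N(d₁) − K·e^{−rT}·N(d₂) = 207.130799 − 164.584178 = 42.546621
φ(d₁) = (1/√(2π))·e^{−d₁²/2} = 0.205083
ν = S·φ(d₁)·√T = 24.510875

price = 42.546621
ν = 24.510875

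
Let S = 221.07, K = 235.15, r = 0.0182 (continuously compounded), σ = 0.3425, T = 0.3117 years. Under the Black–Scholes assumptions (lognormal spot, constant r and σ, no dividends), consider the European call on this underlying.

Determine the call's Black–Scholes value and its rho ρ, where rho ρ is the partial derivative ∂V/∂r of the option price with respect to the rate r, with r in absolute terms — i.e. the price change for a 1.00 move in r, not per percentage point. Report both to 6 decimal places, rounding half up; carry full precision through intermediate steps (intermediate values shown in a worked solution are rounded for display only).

σ√T = 0.3425·√0.3117 = 0.191218
d₁ = (ln(S/K) + (r+σ²/2)T) / (σ√T) = (ln(221.07/235.15) + (0.0182+0.3425²/2)·0.3117) / 0.191218 = (-0.061744 + 0.023955) / 0.191218 = -0.197623
d₂ = d₁ − σ√T = -0.197623 − 0.191218 = -0.388841
e^{−rT} = e^{−0.0182·0.3117} = 0.994343
N(d₁) = 0.421670,  N(d₂) = 0.348697
Call price V = S·N(d₁) − K·e^{−rT}·N(d₂) = 93.218590 − 81.532221 = 11.686368
ρ = K·T·e^{−rT}·N(d₂) = 25.413593

price = 11.686368
ρ = 25.413593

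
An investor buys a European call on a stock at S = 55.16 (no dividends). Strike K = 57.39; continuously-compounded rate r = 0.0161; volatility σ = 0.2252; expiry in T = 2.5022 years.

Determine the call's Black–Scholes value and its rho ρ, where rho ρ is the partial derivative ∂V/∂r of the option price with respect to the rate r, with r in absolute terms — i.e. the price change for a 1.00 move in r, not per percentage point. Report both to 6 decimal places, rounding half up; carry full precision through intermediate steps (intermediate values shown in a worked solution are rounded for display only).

σ√T = 0.2252·√2.5022 = 0.356229
d₁ = (ln(S/K) + (r+σ²/2)T) / (σ√T) = (ln(55.16/57.39) + (0.0161+0.2252²/2)·2.5022) / 0.356229 = (-0.039632 + 0.103735) / 0.356229 = 0.179949
d₂ = d₁ − σ√T = 0.179949 − 0.356229 = -0.176280
e^{−rT} = e^{−0.0161·2.5022} = 0.960515
N(d₁) = 0.571404,  N(d₂) = 0.430037
Call price V = S·N(d₁) − K·e^{−rT}·N(d₂) = 31.518623 − 23.705339 = 7.813284
ρ = K·T·e^{−rT}·N(d₂) = 59.315499

price = 7.813284
ρ = 59.315499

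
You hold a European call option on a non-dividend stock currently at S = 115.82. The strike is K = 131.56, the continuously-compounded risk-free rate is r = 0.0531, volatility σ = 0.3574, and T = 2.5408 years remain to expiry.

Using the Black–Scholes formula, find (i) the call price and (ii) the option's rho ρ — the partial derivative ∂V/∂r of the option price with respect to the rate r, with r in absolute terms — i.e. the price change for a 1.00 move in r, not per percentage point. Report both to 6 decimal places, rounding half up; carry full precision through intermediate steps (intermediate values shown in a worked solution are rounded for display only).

σ√T = 0.3574·√2.5408 = 0.569692
d₁ = (ln(S/K) + (r+σ²/2)T) / (σ√T) = (ln(115.82/131.56) + (0.0531+0.3574²/2)·2.5408) / 0.569692 = (-0.127426 + 0.297191) / 0.569692 = 0.297995
d₂ = d₁ − σ√T = 0.297995 − 0.569692 = -0.271697
e^{−rT} = e^{−0.0531·2.5408} = 0.873789
N(d₁) = 0.617146,  N(d₂) = 0.392927
Call price V = S·N(d₁) − K·e^{−rT}·N(d₂) = 71.477887 − 45.169241 = 26.308647
ρ = K·T·e^{−rT}·N(d₂) = 114.766007

price = 26.308647
ρ = 114.766007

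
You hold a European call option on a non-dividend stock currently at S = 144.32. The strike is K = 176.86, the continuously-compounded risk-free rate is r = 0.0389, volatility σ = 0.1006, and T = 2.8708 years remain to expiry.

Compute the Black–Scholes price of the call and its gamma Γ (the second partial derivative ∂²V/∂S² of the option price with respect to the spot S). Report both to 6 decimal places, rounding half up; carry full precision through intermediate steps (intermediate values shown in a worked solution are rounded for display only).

price = 4.791638
Γ = 0.014640

σ√T = 0.1006·√2.8708 = 0.170451
d₁ = (ln(S/K) + (r+σ²/2)T) / (σ√T) = (ln(144.32/176.86) + (0.0389+0.1006²/2)·2.8708) / 0.170451 = (-0.203325 + 0.126201) / 0.170451 = -0.452473
d₂ = d₁ − σ√T = -0.452473 − 0.170451 = -0.622924
e^{−rT} = e^{−0.0389·2.8708} = 0.894336
N(d₁) = 0.325464,  N(d₂) = 0.266667
Call price V = S·N(d₁) − K·e^{−rT}·N(d₂) = 46.970965 − 42.179327 = 4.791638
φ(d₁) = (1/√(2π))·e^{−d₁²/2} = 0.360125
Γ = φ(d₁) / (S·σ·√T) = 0.014640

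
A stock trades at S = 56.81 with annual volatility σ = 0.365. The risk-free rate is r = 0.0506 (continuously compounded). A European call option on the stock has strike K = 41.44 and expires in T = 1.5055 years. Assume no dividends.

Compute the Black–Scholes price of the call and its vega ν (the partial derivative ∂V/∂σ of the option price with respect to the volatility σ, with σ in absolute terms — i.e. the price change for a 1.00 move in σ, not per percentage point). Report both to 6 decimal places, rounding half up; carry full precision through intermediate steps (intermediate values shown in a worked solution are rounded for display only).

σ√T = 0.365·√1.5055 = 0.447851
d₁ = (ln(S/K) + (r+σ²/2)T) / (σ√T) = (ln(56.81/41.44) + (0.0506+0.365²/2)·1.5055) / 0.447851 = (0.315466 + 0.176463) / 0.447851 = 1.098422
d₂ = d₁ − σ√T = 1.098422 − 0.447851 = 0.650572
e^{−rT} = e^{−0.0506·1.5055} = 0.926651
N(d₁) = 0.863990,  N(d₂) = 0.742338
Call price V = S·N(d₁) − K·e^{−rT}·N(d₂) = 49.083268 − 28.506106 = 20.577162
φ(d₁) = (1/√(2π))·e^{−d₁²/2} = 0.218230
ν = S·φ(d₁)·√T = 15.211787

price = 20.577162
ν = 15.211787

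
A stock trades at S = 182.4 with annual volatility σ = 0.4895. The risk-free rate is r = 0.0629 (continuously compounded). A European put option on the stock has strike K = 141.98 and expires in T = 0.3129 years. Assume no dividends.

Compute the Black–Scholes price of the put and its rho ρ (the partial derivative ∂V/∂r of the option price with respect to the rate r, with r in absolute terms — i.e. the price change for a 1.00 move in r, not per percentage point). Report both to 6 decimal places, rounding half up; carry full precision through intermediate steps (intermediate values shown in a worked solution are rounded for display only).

price = 3.705597
ρ = -8.611523

σ√T = 0.4895·√0.3129 = 0.273814
d₁ = (ln(S/K) + (r+σ²/2)T) / (σ√T) = (ln(182.4/141.98) + (0.0629+0.4895²/2)·0.3129) / 0.273814 = (0.250516 + 0.057168) / 0.273814 = 1.123699
d₂ = d₁ − σ√T = 1.123699 − 0.273814 = 0.849885
e^{−rT} = e^{−0.0629·0.3129} = 0.980511
N(−d₁) = 0.130570,  N(−d₂) = 0.197695
Put price V = K·e^{−rT}·N(−d₂) − S·N(−d₁) = 27.521645 − 23.816048 = 3.705597
ρ = −K·T·e^{−rT}·N(−d₂) = -8.611523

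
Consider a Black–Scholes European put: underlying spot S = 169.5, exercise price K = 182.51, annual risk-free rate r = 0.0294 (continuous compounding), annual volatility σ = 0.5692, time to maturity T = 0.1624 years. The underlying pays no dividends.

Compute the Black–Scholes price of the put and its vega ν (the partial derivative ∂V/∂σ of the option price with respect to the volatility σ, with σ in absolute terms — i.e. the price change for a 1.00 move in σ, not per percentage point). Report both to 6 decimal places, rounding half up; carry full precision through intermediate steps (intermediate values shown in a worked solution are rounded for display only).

price = 22.821641
ν = 26.778614

σ√T = 0.5692·√0.1624 = 0.229381
d₁ = (ln(S/K) + (r+σ²/2)T) / (σ√T) = (ln(169.5/182.51) + (0.0294+0.5692²/2)·0.1624) / 0.229381 = (-0.073952 + 0.031082) / 0.229381 = -0.186892
d₂ = d₁ − σ√T = -0.186892 − 0.229381 = -0.416274
e^{−rT} = e^{−0.0294·0.1624} = 0.995237
N(−d₁) = 0.574127,  N(−d₂) = 0.661395
Put price V = K·e^{−rT}·N(−d₂) − S·N(−d₁) = 120.136250 − 97.314609 = 22.821641
φ(d₁) = (1/√(2π))·e^{−d₁²/2} = 0.392035
ν = S·φ(d₁)·√T = 26.778614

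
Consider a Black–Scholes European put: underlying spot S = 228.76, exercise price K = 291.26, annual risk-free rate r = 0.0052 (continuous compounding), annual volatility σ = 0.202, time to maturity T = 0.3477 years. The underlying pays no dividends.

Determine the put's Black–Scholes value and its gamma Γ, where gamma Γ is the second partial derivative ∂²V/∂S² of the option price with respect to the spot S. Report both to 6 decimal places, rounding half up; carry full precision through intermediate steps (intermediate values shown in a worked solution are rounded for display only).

price = 62.225593
Γ = 0.002174

σ√T = 0.202·√0.3477 = 0.119112
d₁ = (ln(S/K) + (r+σ²/2)T) / (σ√T) = (ln(228.76/291.26) + (0.0052+0.202²/2)·0.3477) / 0.119112 = (-0.241543 + 0.008902) / 0.119112 = -1.953137
d₂ = d₁ − σ√T = -1.953137 − 0.119112 = -2.072249
e^{−rT} = e^{−0.0052·0.3477} = 0.998194
N(−d₁) = 0.974598,  N(−d₂) = 0.980879
Put price V = K·e^{−rT}·N(−d₂) − S·N(−d₁) = 285.174706 − 222.949113 = 62.225593
φ(d₁) = (1/√(2π))·e^{−d₁²/2} = 0.059231
Γ = φ(d₁) / (S·σ·√T) = 0.002174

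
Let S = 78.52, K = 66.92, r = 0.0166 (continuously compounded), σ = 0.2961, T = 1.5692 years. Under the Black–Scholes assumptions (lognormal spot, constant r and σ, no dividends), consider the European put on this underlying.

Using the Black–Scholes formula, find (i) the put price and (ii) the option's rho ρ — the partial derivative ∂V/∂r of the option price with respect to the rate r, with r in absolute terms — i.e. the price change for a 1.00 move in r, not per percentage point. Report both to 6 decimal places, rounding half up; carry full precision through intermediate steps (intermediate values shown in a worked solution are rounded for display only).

σ√T = 0.2961·√1.5692 = 0.370918
d₁ = (ln(S/K) + (r+σ²/2)T) / (σ√T) = (ln(78.52/66.92) + (0.0166+0.2961²/2)·1.5692) / 0.370918 = (0.159855 + 0.094839) / 0.370918 = 0.686660
d₂ = d₁ − σ√T = 0.686660 − 0.370918 = 0.315742
e^{−rT} = e^{−0.0166·1.5692} = 0.974288
N(−d₁) = 0.246149,  N(−d₂) = 0.376099
Put price V = K·e^{−rT}·N(−d₂) − S·N(−d₁) = 24.521417 − 19.327592 = 5.193825
ρ = −K·T·e^{−rT}·N(−d₂) = -38.479007

price = 5.193825
ρ = -38.479007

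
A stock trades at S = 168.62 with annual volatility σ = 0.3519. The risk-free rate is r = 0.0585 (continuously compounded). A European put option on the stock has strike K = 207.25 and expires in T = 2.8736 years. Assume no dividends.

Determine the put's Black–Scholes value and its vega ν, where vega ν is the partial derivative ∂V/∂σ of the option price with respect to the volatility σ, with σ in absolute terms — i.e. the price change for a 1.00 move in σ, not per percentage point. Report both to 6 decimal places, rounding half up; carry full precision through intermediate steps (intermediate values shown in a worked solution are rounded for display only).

σ√T = 0.3519·√2.8736 = 0.596530
d₁ = (ln(S/K) + (r+σ²/2)T) / (σ√T) = (ln(168.62/207.25) + (0.0585+0.3519²/2)·2.8736) / 0.596530 = (-0.206278 + 0.346030) / 0.596530 = 0.234274
d₂ = d₁ − σ√T = 0.234274 − 0.596530 = -0.362256
e^{−rT} = e^{−0.0585·2.8736} = 0.845265
N(−d₁) = 0.407386,  N(−d₂) = 0.641420
Put price V = K·e^{−rT}·N(−d₂) − S·N(−d₁) = 112.364588 − 68.693441 = 43.671147
φ(d₁) = (1/√(2π))·e^{−d₁²/2} = 0.388143
ν = S·φ(d₁)·√T = 110.946682

price = 43.671147
ν = 110.946682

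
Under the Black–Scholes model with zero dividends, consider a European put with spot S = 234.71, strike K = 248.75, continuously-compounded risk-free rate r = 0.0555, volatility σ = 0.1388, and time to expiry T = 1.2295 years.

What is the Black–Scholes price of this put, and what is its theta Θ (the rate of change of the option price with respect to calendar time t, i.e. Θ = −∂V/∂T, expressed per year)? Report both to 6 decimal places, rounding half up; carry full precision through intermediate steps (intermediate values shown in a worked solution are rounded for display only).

σ√T = 0.1388·√1.2295 = 0.153905
d₁ = (ln(S/K) + (r+σ²/2)T) / (σ√T) = (ln(234.71/248.75) + (0.0555+0.1388²/2)·1.2295) / 0.153905 = (-0.058098 + 0.080081) / 0.153905 = 0.142835
d₂ = d₁ − σ√T = 0.142835 − 0.153905 = -0.011071
e^{−rT} = e^{−0.0555·1.2295} = 0.934039
N(−d₁) = 0.443210,  N(−d₂) = 0.504416
Put price V = K·e^{−rT}·N(−d₂) − S·N(−d₁) = 117.197220 − 104.025912 = 13.171307
φ(d₁) = (1/√(2π))·e^{−d₁²/2} = 0.394893
Θ = −S·φ(d₁)·σ/(2√T) + r·K·e^{−rT}·N(−d₂) = −5.801051 + 6.504446 = 0.703395

price = 13.171307
Θ = 0.703395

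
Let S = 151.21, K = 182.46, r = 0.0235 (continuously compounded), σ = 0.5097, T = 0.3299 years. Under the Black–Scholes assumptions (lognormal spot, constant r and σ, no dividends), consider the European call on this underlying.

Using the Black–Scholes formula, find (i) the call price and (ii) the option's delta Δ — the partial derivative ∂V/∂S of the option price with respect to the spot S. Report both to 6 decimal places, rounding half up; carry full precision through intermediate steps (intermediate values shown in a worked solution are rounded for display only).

price = 7.923888
Δ = 0.319592

σ√T = 0.5097·√0.3299 = 0.292756
d₁ = (ln(S/K) + (r+σ²/2)T) / (σ√T) = (ln(151.21/182.46) + (0.0235+0.5097²/2)·0.3299) / 0.292756 = (-0.187861 + 0.050606) / 0.292756 = -0.468840
d₂ = d₁ − σ√T = -0.468840 − 0.292756 = -0.761596
e^{−rT} = e^{−0.0235·0.3299} = 0.992277
N(d₁) = 0.319592,  N(d₂) = 0.223151
Call price V = S·N(d₁) − K·e^{−rT}·N(d₂) = 48.325513 − 40.401625 = 7.923888
Δ = N(d₁) = 0.319592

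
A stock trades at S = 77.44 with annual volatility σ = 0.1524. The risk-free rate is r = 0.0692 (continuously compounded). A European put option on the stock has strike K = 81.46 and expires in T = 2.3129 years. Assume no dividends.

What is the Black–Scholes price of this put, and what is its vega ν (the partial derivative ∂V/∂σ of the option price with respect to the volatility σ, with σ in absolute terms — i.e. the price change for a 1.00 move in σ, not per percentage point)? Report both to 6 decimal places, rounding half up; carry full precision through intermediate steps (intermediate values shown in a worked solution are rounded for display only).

price = 3.497368
ν = 39.523338

σ√T = 0.1524·√2.3129 = 0.231773
d₁ = (ln(S/K) + (r+σ²/2)T) / (σ√T) = (ln(77.44/81.46) + (0.0692+0.1524²/2)·2.3129) / 0.231773 = (-0.050609 + 0.186912) / 0.231773 = 0.588090
d₂ = d₁ − σ√T = 0.588090 − 0.231773 = 0.356316
e^{−rT} = e^{−0.0692·2.3129} = 0.852099
N(−d₁) = 0.278236,  N(−d₂) = 0.360802
Put price V = K·e^{−rT}·N(−d₂) − S·N(−d₁) = 25.043971 − 21.546603 = 3.497368
φ(d₁) = (1/√(2π))·e^{−d₁²/2} = 0.335591
ν = S·φ(d₁)·√T = 39.523338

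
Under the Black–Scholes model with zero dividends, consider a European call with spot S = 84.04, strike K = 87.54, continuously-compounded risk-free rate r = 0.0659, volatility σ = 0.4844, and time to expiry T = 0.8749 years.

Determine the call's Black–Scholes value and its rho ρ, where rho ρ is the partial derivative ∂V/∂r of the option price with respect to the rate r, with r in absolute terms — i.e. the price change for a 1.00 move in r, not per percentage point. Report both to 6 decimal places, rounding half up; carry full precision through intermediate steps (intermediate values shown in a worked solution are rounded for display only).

price = 15.648343
ρ = 30.720057

σ√T = 0.4844·√0.8749 = 0.453089
d₁ = (ln(S/K) + (r+σ²/2)T) / (σ√T) = (ln(84.04/87.54) + (0.0659+0.4844²/2)·0.8749) / 0.453089 = (-0.040803 + 0.160301) / 0.453089 = 0.263740
d₂ = d₁ − σ√T = 0.263740 − 0.453089 = -0.189349
e^{−rT} = e^{−0.0659·0.8749} = 0.943975
N(d₁) = 0.604010,  N(d₂) = 0.424910
Call price V = S·N(d₁) − K·e^{−rT}·N(d₂) = 50.760992 − 35.112650 = 15.648343
ρ = K·T·e^{−rT}·N(d₂) = 30.720057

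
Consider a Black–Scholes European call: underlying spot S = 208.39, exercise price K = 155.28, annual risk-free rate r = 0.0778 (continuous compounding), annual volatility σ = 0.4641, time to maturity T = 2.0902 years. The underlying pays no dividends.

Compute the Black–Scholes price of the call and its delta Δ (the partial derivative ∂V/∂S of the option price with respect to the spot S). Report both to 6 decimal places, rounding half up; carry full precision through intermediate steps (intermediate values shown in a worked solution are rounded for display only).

σ√T = 0.4641·√2.0902 = 0.670974
d₁ = (ln(S/K) + (r+σ²/2)T) / (σ√T) = (ln(208.39/155.28) + (0.0778+0.4641²/2)·2.0902) / 0.670974 = (0.294181 + 0.387720) / 0.670974 = 1.016287
d₂ = d₁ − σ√T = 1.016287 − 0.670974 = 0.345313
e^{−rT} = e^{−0.0778·2.0902} = 0.849916
N(d₁) = 0.845254,  N(d₂) = 0.635071
Call price V = S·N(d₁) − K·e^{−rT}·N(d₂) = 176.142401 − 83.813425 = 92.328976
Δ = N(d₁) = 0.845254

price = 92.328976
Δ = 0.845254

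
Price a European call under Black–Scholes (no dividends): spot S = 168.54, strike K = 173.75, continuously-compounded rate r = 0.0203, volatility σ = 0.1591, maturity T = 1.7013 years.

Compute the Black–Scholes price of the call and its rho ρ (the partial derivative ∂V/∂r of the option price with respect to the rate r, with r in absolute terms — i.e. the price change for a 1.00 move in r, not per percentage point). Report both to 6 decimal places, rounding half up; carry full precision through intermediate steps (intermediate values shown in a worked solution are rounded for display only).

price = 14.246582
ρ = 133.219959

σ√T = 0.1591·√1.7013 = 0.207520
d₁ = (ln(S/K) + (r+σ²/2)T) / (σ√T) = (ln(168.54/173.75) + (0.0203+0.1591²/2)·1.7013) / 0.207520 = (-0.030444 + 0.056069) / 0.207520 = 0.123479
d₂ = d₁ − σ√T = 0.123479 − 0.207520 = -0.084042
e^{−rT} = e^{−0.0203·1.7013} = 0.966053
N(d₁) = 0.549136,  N(d₂) = 0.466512
Call price V = S·N(d₁) − K·e^{−rT}·N(d₂) = 92.551384 − 78.304802 = 14.246582
ρ = K·T·e^{−rT}·N(d₂) = 133.219959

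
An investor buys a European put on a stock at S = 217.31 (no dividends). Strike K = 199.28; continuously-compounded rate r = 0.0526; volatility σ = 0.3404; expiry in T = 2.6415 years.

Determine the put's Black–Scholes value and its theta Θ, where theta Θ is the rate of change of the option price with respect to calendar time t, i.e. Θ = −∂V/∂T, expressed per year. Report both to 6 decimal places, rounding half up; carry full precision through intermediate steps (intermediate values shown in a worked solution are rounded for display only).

price = 24.020389
Θ = -3.097974

σ√T = 0.3404·√2.6415 = 0.553242
d₁ = (ln(S/K) + (r+σ²/2)T) / (σ√T) = (ln(217.31/199.28) + (0.0526+0.3404²/2)·2.6415) / 0.553242 = (0.086614 + 0.291981) / 0.553242 = 0.684321
d₂ = d₁ − σ√T = 0.684321 − 0.553242 = 0.131080
e^{−rT} = e^{−0.0526·2.6415} = 0.870278
N(−d₁) = 0.246886,  N(−d₂) = 0.447856
Put price V = K·e^{−rT}·N(−d₂) − S·N(−d₁) = 77.671212 − 53.650823 = 24.020389
φ(d₁) = (1/√(2π))·e^{−d₁²/2} = 0.315661
Θ = −S·φ(d₁)·σ/(2√T) + r·K·e^{−rT}·N(−d₂) = −7.183480 + 4.085506 = -3.097974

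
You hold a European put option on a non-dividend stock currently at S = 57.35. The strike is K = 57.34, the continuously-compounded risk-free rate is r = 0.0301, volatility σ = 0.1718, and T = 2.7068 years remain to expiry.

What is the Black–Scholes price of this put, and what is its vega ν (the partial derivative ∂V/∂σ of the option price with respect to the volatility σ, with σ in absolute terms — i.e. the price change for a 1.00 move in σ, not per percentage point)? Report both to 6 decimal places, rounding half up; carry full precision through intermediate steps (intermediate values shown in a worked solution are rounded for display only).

σ√T = 0.1718·√2.7068 = 0.282651
d₁ = (ln(S/K) + (r+σ²/2)T) / (σ√T) = (ln(57.35/57.34) + (0.0301+0.1718²/2)·2.7068) / 0.282651 = (0.000174 + 0.121421) / 0.282651 = 0.430194
d₂ = d₁ − σ√T = 0.430194 − 0.282651 = 0.147543
e^{−rT} = e^{−0.0301·2.7068} = 0.921756
N(−d₁) = 0.333527,  N(−d₂) = 0.441352
Put price V = K·e^{−rT}·N(−d₂) − S·N(−d₁) = 23.326988 − 19.127787 = 4.199201
φ(d₁) = (1/√(2π))·e^{−d₁²/2} = 0.363683
ν = S·φ(d₁)·√T = 34.315063

price = 4.199201
ν = 34.315063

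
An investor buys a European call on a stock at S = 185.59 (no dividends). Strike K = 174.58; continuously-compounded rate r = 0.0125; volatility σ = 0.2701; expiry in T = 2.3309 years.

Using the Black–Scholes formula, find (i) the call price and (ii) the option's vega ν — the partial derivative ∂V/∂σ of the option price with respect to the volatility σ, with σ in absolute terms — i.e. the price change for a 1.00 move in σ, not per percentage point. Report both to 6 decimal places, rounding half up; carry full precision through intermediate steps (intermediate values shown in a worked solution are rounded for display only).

σ√T = 0.2701·√2.3309 = 0.412369
d₁ = (ln(S/K) + (r+σ²/2)T) / (σ√T) = (ln(185.59/174.58) + (0.0125+0.2701²/2)·2.3309) / 0.412369 = (0.061157 + 0.114161) / 0.412369 = 0.425146
d₂ = d₁ − σ√T = 0.425146 − 0.412369 = 0.012777
e^{−rT} = e^{−0.0125·2.3309} = 0.971284
N(d₁) = 0.664635,  N(d₂) = 0.505097
Call price V = S·N(d₁) − K·e^{−rT}·N(d₂) = 123.349613 − 85.647698 = 37.701915
φ(d₁) = (1/√(2π))·e^{−d₁²/2} = 0.364469
ν = S·φ(d₁)·√T = 103.270722

price = 37.701915
ν = 103.270722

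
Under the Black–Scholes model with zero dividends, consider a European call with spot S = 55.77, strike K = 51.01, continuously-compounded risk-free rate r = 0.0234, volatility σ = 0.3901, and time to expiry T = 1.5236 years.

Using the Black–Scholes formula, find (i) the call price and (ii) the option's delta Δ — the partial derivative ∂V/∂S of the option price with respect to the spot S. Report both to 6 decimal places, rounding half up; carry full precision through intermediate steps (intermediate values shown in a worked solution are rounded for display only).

σ√T = 0.3901·√1.5236 = 0.481517
d₁ = (ln(S/K) + (r+σ²/2)T) / (σ√T) = (ln(55.77/51.01) + (0.0234+0.3901²/2)·1.5236) / 0.481517 = (0.089214 + 0.151581) / 0.481517 = 0.500078
d₂ = d₁ − σ√T = 0.500078 − 0.481517 = 0.018561
e^{−rT} = e^{−0.0234·1.5236} = 0.964976
N(d₁) = 0.691490,  N(d₂) = 0.507404
Call price V = S·N(d₁) − K·e^{−rT}·N(d₂) = 38.564389 − 24.976175 = 13.588214
Δ = N(d₁) = 0.691490

price = 13.588214
Δ = 0.691490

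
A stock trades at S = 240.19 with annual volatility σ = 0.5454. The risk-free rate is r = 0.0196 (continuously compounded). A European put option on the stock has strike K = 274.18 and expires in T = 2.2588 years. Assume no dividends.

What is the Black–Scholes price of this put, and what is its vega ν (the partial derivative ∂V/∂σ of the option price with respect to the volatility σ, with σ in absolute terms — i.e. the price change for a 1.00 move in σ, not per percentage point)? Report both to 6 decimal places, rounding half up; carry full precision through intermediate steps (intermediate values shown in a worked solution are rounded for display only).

price = 91.411286
ν = 137.577583

σ√T = 0.5454·√2.2588 = 0.819698
d₁ = (ln(S/K) + (r+σ²/2)T) / (σ√T) = (ln(240.19/274.18) + (0.0196+0.5454²/2)·2.2588) / 0.819698 = (-0.132355 + 0.380225) / 0.819698 = 0.302392
d₂ = d₁ − σ√T = 0.302392 − 0.819698 = -0.517306
e^{−rT} = e^{−0.0196·2.2588} = 0.956693
N(−d₁) = 0.381176,  N(−d₂) = 0.697529
Put price V = K·e^{−rT}·N(−d₂) − S·N(−d₁) = 182.966059 − 91.554773 = 91.411286
φ(d₁) = (1/√(2π))·e^{−d₁²/2} = 0.381113
ν = S·φ(d₁)·√T = 137.577583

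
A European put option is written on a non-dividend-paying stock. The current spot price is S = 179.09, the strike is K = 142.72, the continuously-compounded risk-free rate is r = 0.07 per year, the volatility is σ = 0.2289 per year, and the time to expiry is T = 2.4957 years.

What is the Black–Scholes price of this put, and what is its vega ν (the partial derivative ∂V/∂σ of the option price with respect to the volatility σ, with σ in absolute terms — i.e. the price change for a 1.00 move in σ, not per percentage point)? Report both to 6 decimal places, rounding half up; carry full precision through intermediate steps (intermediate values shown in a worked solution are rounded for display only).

price = 3.519812
ν = 49.009922

σ√T = 0.2289·√2.4957 = 0.361611
d₁ = (ln(S/K) + (r+σ²/2)T) / (σ√T) = (ln(179.09/142.72) + (0.07+0.2289²/2)·2.4957) / 0.361611 = (0.227004 + 0.240080) / 0.361611 = 1.291675
d₂ = d₁ − σ√T = 1.291675 − 0.361611 = 0.930063
e^{−rT} = e^{−0.07·2.4957} = 0.839710
N(−d₁) = 0.098235,  N(−d₂) = 0.176169
Put price V = K·e^{−rT}·N(−d₂) − S·N(−d₁) = 21.112702 − 17.592889 = 3.519812
φ(d₁) = (1/√(2π))·e^{−d₁²/2} = 0.173227
ν = S·φ(d₁)·√T = 49.009922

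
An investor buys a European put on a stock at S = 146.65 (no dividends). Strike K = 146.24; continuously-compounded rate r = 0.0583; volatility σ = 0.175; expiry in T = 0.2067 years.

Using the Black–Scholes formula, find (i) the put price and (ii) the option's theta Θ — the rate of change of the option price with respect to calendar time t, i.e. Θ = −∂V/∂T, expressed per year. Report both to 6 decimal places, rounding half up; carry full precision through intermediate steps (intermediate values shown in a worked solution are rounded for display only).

σ√T = 0.175·√0.2067 = 0.079562
d₁ = (ln(S/K) + (r+σ²/2)T) / (σ√T) = (ln(146.65/146.24) + (0.0583+0.175²/2)·0.2067) / 0.079562 = (0.002800 + 0.015216) / 0.079562 = 0.226431
d₂ = d₁ − σ√T = 0.226431 − 0.079562 = 0.146868
e^{−rT} = e^{−0.0583·0.2067} = 0.988022
N(−d₁) = 0.410433,  N(−d₂) = 0.441618
Put price V = K·e^{−rT}·N(−d₂) − S·N(−d₁) = 63.808631 − 60.190029 = 3.618601
φ(d₁) = (1/√(2π))·e^{−d₁²/2} = 0.388845
Θ = −S·φ(d₁)·σ/(2√T) + r·K·e^{−rT}·N(−d₂) = −10.974800 + 3.720043 = -7.254757

price = 3.618601
Θ = -7.254757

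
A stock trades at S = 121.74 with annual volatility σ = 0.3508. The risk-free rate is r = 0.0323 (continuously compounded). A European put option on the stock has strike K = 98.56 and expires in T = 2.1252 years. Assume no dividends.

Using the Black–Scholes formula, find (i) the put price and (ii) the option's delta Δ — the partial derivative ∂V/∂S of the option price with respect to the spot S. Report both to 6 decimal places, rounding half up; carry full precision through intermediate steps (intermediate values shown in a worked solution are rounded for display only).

σ√T = 0.3508·√2.1252 = 0.511399
d₁ = (ln(S/K) + (r+σ²/2)T) / (σ√T) = (ln(121.74/98.56) + (0.0323+0.3508²/2)·2.1252) / 0.511399 = (0.211222 + 0.199408) / 0.511399 = 0.802956
d₂ = d₁ − σ√T = 0.802956 − 0.511399 = 0.291557
e^{−rT} = e^{−0.0323·2.1252} = 0.933659
N(−d₁) = 0.211000,  N(−d₂) = 0.385313
Put price V = K·e^{−rT}·N(−d₂) − S·N(−d₁) = 35.457024 − 25.687165 = 9.769859
Δ = −N(−d₁) = -0.211000

price = 9.769859
Δ = -0.211000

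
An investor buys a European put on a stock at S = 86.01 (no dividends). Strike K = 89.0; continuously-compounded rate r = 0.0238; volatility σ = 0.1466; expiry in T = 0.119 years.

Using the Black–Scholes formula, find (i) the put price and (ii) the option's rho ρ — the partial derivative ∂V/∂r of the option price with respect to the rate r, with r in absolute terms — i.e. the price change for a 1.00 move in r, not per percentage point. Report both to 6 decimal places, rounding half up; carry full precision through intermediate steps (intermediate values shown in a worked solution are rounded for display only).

σ√T = 0.1466·√0.119 = 0.050572
d₁ = (ln(S/K) + (r+σ²/2)T) / (σ√T) = (ln(86.01/89.0) + (0.0238+0.1466²/2)·0.119) / 0.050572 = (-0.034173 + 0.004111) / 0.050572 = -0.594440
d₂ = d₁ − σ√T = -0.594440 − 0.050572 = -0.645012
e^{−rT} = e^{−0.0238·0.119} = 0.997172
N(−d₁) = 0.723891,  N(−d₂) = 0.740540
Put price V = K·e^{−rT}·N(−d₂) − S·N(−d₁) = 65.721687 − 62.261882 = 3.459806
ρ = −K·T·e^{−rT}·N(−d₂) = -7.820881

price = 3.459806
ρ = -7.820881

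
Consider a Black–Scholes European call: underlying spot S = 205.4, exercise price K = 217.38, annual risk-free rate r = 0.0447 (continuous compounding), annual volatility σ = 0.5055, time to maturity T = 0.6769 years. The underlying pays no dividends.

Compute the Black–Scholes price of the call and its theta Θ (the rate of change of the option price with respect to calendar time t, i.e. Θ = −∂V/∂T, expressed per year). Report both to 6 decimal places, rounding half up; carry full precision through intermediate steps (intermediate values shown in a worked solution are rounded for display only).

price = 31.606275
Θ = -28.617143

σ√T = 0.5055·√0.6769 = 0.415895
d₁ = (ln(S/K) + (r+σ²/2)T) / (σ√T) = (ln(205.4/217.38) + (0.0447+0.5055²/2)·0.6769) / 0.415895 = (-0.056688 + 0.116742) / 0.415895 = 0.144397
d₂ = d₁ − σ√T = 0.144397 − 0.415895 = -0.271498
e^{−rT} = e^{−0.0447·0.6769} = 0.970196
N(d₁) = 0.557407,  N(d₂) = 0.393004
Call price V = S·N(d₁) − K·e^{−rT}·N(d₂) = 114.491300 − 82.885025 = 31.606275
φ(d₁) = (1/√(2π))·e^{−d₁²/2} = 0.394805
Θ = −S·φ(d₁)·σ/(2√T) − r·K·e^{−rT}·N(d₂) = −24.912183 − 3.704961 = -28.617143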